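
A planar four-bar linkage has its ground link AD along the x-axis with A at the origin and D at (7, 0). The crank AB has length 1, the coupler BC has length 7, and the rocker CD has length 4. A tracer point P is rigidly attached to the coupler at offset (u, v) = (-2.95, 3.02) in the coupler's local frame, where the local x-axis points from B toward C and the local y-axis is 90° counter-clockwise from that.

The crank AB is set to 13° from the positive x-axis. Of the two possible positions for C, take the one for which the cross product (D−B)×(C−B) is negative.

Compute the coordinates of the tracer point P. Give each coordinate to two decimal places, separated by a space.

A=(0,0), D=(7.00,0)
B = A + 1.00·(cos13°, sin13°) = (0.9744, 0.2250)
|BD| = 6.0298
circle(B,7.00) ∩ circle(D,4.00): a=5.7513, h=3.9903
  candidates: C₊=(6.8705,3.9979) cross=24.061; C₋=(6.5728,-3.9771) cross=-24.061
  mode - wants cross < 0 → take C=(6.5728,-3.9771) (cross=-24.061)
ex = (C−B)/|BC| = (0.7998,-0.6003); ey = (0.6003,0.7998)
P = B + -2.95·ex + 3.02·ey = (0.4279,4.4112)

0.43 4.41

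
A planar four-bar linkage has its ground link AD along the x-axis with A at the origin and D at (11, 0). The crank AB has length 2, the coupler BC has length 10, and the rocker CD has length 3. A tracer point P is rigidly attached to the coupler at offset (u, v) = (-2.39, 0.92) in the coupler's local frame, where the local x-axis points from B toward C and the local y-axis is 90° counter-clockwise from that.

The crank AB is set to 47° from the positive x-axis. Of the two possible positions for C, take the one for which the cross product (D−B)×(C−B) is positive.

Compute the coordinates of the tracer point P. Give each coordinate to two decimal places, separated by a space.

A=(0,0), D=(11.00,0)
B = A + 2.00·(cos47°, sin47°) = (1.3640, 1.4627)
|BD| = 9.7464
circle(B,10.00) ∩ circle(D,3.00): a=9.5416, h=2.9930
  candidates: C₊=(11.2467,2.9898) cross=29.171; C₋=(10.3483,-2.9284) cross=-29.171
  mode + wants cross > 0 → take C=(11.2467,2.9898) (cross=29.171)
ex = (C−B)/|BC| = (0.9883,0.1527); ey = (-0.1527,0.9883)
P = B + -2.39·ex + 0.92·ey = (-1.1385,2.0069)

-1.14 2.01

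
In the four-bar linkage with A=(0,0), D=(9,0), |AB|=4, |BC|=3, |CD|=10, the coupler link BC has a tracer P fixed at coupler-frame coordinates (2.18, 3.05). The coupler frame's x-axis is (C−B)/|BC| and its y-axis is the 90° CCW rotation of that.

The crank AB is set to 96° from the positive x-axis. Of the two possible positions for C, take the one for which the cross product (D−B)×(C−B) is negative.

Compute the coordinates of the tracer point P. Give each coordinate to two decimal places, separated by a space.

A=(0,0), D=(9.00,0)
B = A + 4.00·(cos96°, sin96°) = (-0.4181, 3.9781)
|BD| = 10.2238
circle(B,3.00) ∩ circle(D,10.00): a=0.6615, h=2.9262
  candidates: C₊=(1.3298,6.4163) cross=29.916; C₋=(-0.9473,1.0251) cross=-29.916
  mode - wants cross < 0 → take C=(-0.9473,1.0251) (cross=-29.916)
ex = (C−B)/|BC| = (-0.1764,-0.9843); ey = (0.9843,-0.1764)
P = B + 2.18·ex + 3.05·ey = (2.1995,1.2943)

2.20 1.29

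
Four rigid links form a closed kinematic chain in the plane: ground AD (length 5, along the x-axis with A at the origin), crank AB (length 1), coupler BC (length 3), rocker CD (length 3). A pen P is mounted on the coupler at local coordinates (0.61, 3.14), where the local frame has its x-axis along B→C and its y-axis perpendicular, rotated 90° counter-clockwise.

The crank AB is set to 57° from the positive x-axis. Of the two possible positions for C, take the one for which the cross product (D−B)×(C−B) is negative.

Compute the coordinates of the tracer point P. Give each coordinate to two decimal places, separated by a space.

3.38 2.31

A=(0,0), D=(5.00,0)
B = A + 1.00·(cos57°, sin57°) = (0.5446, 0.8387)
|BD| = 4.5336
circle(B,3.00) ∩ circle(D,3.00): a=2.2668, h=1.9651
  candidates: C₊=(3.1358,2.3505) cross=8.909; C₋=(2.4088,-1.5118) cross=-8.909
  mode - wants cross < 0 → take C=(2.4088,-1.5118) (cross=-8.909)
ex = (C−B)/|BC| = (0.6214,-0.7835); ey = (0.7835,0.6214)
P = B + 0.61·ex + 3.14·ey = (3.3839,2.3119)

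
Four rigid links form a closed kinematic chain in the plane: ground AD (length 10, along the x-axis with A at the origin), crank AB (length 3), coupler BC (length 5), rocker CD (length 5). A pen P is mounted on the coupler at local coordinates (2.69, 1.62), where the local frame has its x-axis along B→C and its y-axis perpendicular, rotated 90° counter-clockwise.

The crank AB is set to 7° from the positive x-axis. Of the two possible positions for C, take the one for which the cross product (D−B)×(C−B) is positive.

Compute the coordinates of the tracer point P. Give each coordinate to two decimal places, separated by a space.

A=(0,0), D=(10.00,0)
B = A + 3.00·(cos7°, sin7°) = (2.9776, 0.3656)
|BD| = 7.0319
circle(B,5.00) ∩ circle(D,5.00): a=3.5159, h=3.5550
  candidates: C₊=(6.6737,3.7330) cross=24.998; C₋=(6.3040,-3.3674) cross=-24.998
  mode + wants cross > 0 → take C=(6.6737,3.7330) (cross=24.998)
ex = (C−B)/|BC| = (0.7392,0.6735); ey = (-0.6735,0.7392)
P = B + 2.69·ex + 1.62·ey = (3.8751,3.3748)

3.88 3.37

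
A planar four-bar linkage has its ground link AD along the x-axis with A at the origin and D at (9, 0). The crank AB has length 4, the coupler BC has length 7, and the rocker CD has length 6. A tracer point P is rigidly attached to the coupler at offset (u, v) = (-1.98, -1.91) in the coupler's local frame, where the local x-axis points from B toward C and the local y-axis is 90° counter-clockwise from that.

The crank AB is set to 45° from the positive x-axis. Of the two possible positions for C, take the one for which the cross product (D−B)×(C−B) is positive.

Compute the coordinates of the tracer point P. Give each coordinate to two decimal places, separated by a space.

A=(0,0), D=(9.00,0)
B = A + 4.00·(cos45°, sin45°) = (2.8284, 2.8284)
|BD| = 6.7888
circle(B,7.00) ∩ circle(D,6.00): a=4.3519, h=5.4828
  candidates: C₊=(9.0689,5.9996) cross=37.222; C₋=(4.5003,-3.9690) cross=-37.222
  mode + wants cross > 0 → take C=(9.0689,5.9996) (cross=37.222)
ex = (C−B)/|BC| = (0.8915,0.4530); ey = (-0.4530,0.8915)
P = B + -1.98·ex + -1.91·ey = (1.9285,0.2287)

1.93 0.23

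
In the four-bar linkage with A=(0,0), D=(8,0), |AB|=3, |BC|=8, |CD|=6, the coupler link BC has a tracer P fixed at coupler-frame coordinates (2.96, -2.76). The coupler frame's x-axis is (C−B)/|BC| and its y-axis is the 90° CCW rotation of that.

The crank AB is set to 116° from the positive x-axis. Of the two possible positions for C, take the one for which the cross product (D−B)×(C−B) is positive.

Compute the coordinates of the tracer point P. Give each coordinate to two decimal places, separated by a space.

2.46 1.25

A=(0,0), D=(8.00,0)
B = A + 3.00·(cos116°, sin116°) = (-1.3151, 2.6964)
|BD| = 9.6975
circle(B,8.00) ∩ circle(D,6.00): a=6.2924, h=4.9402
  candidates: C₊=(6.1028,5.6922) cross=47.907; C₋=(3.3556,-3.7986) cross=-47.907
  mode + wants cross > 0 → take C=(6.1028,5.6922) (cross=47.907)
ex = (C−B)/|BC| = (0.9272,0.3745); ey = (-0.3745,0.9272)
P = B + 2.96·ex + -2.76·ey = (2.4631,1.2456)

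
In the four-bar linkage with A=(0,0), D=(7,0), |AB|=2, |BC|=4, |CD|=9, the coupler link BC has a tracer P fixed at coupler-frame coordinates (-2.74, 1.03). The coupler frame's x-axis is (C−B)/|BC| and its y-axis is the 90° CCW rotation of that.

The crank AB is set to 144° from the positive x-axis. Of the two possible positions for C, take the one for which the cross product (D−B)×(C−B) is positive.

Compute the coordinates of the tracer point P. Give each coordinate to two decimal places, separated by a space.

A=(0,0), D=(7.00,0)
B = A + 2.00·(cos144°, sin144°) = (-1.6180, 1.1756)
|BD| = 8.6978
circle(B,4.00) ∩ circle(D,9.00): a=0.6124, h=3.9528
  candidates: C₊=(-0.4770,5.0094) cross=34.381; C₋=(-1.5455,-2.8238) cross=-34.381
  mode + wants cross > 0 → take C=(-0.4770,5.0094) (cross=34.381)
ex = (C−B)/|BC| = (0.2852,0.9585); ey = (-0.9585,0.2852)
P = B + -2.74·ex + 1.03·ey = (-3.3868,-1.1568)

-3.39 -1.16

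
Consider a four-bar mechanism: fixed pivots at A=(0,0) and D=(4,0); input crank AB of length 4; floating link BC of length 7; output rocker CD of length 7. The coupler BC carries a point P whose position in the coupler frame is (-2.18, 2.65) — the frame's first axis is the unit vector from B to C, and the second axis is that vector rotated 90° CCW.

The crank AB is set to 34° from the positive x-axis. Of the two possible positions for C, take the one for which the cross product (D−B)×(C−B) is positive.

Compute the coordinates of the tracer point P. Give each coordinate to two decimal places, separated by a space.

0.81 4.58

A=(0,0), D=(4.00,0)
B = A + 4.00·(cos34°, sin34°) = (3.3162, 2.2368)
|BD| = 2.3390
circle(B,7.00) ∩ circle(D,7.00): a=1.1695, h=6.9016
  candidates: C₊=(10.2581,3.1362) cross=16.143; C₋=(-2.9420,-0.8995) cross=-16.143
  mode + wants cross > 0 → take C=(10.2581,3.1362) (cross=16.143)
ex = (C−B)/|BC| = (0.9917,0.1285); ey = (-0.1285,0.9917)
P = B + -2.18·ex + 2.65·ey = (0.8137,4.5847)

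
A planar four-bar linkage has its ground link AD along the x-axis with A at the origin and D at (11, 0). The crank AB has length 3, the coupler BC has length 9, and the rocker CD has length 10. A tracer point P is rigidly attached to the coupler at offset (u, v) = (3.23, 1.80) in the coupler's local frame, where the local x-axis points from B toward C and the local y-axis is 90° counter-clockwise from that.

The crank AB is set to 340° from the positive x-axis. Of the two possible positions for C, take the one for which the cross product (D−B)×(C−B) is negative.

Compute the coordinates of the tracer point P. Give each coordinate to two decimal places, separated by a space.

A=(0,0), D=(11.00,0)
B = A + 3.00·(cos340°, sin340°) = (2.8191, -1.0261)
|BD| = 8.2450
circle(B,9.00) ∩ circle(D,10.00): a=2.9703, h=8.4957
  candidates: C₊=(4.7090,7.7733) cross=70.047; C₋=(6.8235,-9.0861) cross=-70.047
  mode - wants cross < 0 → take C=(6.8235,-9.0861) (cross=-70.047)
ex = (C−B)/|BC| = (0.4449,-0.8956); ey = (0.8956,0.4449)
P = B + 3.23·ex + 1.80·ey = (5.8682,-3.1178)

5.87 -3.12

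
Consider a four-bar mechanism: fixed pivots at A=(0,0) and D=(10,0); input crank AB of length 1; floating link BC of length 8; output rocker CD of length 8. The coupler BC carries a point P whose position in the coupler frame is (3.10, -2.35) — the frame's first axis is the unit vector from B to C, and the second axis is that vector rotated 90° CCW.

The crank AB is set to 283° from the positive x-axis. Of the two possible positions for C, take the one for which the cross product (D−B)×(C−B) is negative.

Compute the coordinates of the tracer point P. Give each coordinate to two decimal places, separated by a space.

0.66 -4.84

A=(0,0), D=(10.00,0)
B = A + 1.00·(cos283°, sin283°) = (0.2250, -0.9744)
|BD| = 9.8235
circle(B,8.00) ∩ circle(D,8.00): a=4.9117, h=6.3146
  candidates: C₊=(4.4861,5.7963) cross=62.032; C₋=(5.7388,-6.7707) cross=-62.032
  mode - wants cross < 0 → take C=(5.7388,-6.7707) (cross=-62.032)
ex = (C−B)/|BC| = (0.6892,-0.7245); ey = (0.7245,0.6892)
P = B + 3.10·ex + -2.35·ey = (0.6589,-4.8401)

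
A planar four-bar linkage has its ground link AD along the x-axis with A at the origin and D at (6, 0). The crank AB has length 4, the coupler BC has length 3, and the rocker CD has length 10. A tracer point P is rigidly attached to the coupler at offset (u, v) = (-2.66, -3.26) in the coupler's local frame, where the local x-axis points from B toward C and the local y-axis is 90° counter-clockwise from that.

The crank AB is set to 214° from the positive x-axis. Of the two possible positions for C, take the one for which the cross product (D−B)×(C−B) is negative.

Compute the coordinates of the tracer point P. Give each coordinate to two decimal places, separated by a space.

-7.13 -0.46

A=(0,0), D=(6.00,0)
B = A + 4.00·(cos214°, sin214°) = (-3.3162, -2.2368)
|BD| = 9.5809
circle(B,3.00) ∩ circle(D,10.00): a=0.0414, h=2.9997
  candidates: C₊=(-3.9762,0.6897) cross=28.740; C₋=(-2.5756,-5.1439) cross=-28.740
  mode - wants cross < 0 → take C=(-2.5756,-5.1439) (cross=-28.740)
ex = (C−B)/|BC| = (0.2469,-0.9690); ey = (0.9690,0.2469)
P = B + -2.66·ex + -3.26·ey = (-7.1319,-0.4639)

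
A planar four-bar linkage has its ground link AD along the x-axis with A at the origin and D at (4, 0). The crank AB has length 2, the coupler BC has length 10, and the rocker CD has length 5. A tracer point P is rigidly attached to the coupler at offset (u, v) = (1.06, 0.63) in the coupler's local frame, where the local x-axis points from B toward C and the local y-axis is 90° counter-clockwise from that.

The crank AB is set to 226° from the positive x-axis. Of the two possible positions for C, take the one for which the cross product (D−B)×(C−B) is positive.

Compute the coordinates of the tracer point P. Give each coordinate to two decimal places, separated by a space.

A=(0,0), D=(4.00,0)
B = A + 2.00·(cos226°, sin226°) = (-1.3893, -1.4387)
|BD| = 5.5780
circle(B,10.00) ∩ circle(D,5.00): a=9.5118, h=3.0863
  candidates: C₊=(7.0047,3.9965) cross=17.216; C₋=(8.5967,-1.9673) cross=-17.216
  mode + wants cross > 0 → take C=(7.0047,3.9965) (cross=17.216)
ex = (C−B)/|BC| = (0.8394,0.5435); ey = (-0.5435,0.8394)
P = B + 1.06·ex + 0.63·ey = (-0.8420,-0.3337)

-0.84 -0.33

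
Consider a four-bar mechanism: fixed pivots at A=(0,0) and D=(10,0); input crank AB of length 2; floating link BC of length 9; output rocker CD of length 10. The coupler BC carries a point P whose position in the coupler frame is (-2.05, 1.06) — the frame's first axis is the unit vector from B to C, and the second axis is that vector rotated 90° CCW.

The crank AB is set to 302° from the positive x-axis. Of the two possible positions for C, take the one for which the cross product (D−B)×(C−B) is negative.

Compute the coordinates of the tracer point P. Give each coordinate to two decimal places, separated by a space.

A=(0,0), D=(10.00,0)
B = A + 2.00·(cos302°, sin302°) = (1.0598, -1.6961)
|BD| = 9.0996
circle(B,9.00) ∩ circle(D,10.00): a=3.5058, h=8.2891
  candidates: C₊=(2.9592,7.1012) cross=75.428; C₋=(6.0492,-9.1865) cross=-75.428
  mode - wants cross < 0 → take C=(6.0492,-9.1865) (cross=-75.428)
ex = (C−B)/|BC| = (0.5544,-0.8323); ey = (0.8323,0.5544)
P = B + -2.05·ex + 1.06·ey = (0.8056,0.5977)

0.81 0.60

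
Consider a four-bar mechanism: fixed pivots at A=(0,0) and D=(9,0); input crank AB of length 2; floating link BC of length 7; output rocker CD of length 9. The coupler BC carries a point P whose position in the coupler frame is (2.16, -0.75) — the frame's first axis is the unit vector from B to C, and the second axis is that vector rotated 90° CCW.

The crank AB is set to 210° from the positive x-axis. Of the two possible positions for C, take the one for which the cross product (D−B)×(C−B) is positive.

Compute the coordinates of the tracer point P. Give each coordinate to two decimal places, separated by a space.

-0.04 0.54

A=(0,0), D=(9.00,0)
B = A + 2.00·(cos210°, sin210°) = (-1.7321, -1.0000)
|BD| = 10.7785
circle(B,7.00) ∩ circle(D,9.00): a=3.9048, h=5.8097
  candidates: C₊=(1.6169,5.1469) cross=62.620; C₋=(2.6949,-6.4223) cross=-62.620
  mode + wants cross > 0 → take C=(1.6169,5.1469) (cross=62.620)
ex = (C−B)/|BC| = (0.4784,0.8781); ey = (-0.8781,0.4784)
P = B + 2.16·ex + -0.75·ey = (-0.0401,0.5379)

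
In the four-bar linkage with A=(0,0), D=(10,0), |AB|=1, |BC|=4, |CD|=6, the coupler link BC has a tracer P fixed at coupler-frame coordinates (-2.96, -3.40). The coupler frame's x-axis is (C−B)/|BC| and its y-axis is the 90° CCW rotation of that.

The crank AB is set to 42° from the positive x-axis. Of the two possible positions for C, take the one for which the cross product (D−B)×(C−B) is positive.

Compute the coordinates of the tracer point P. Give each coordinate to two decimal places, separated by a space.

A=(0,0), D=(10.00,0)
B = A + 1.00·(cos42°, sin42°) = (0.7431, 0.6691)
|BD| = 9.2810
circle(B,4.00) ∩ circle(D,6.00): a=3.5630, h=1.8179
  candidates: C₊=(4.4280,2.2254) cross=16.872; C₋=(4.1658,-1.4009) cross=-16.872
  mode + wants cross > 0 → take C=(4.4280,2.2254) (cross=16.872)
ex = (C−B)/|BC| = (0.9212,0.3891); ey = (-0.3891,0.9212)
P = B + -2.96·ex + -3.40·ey = (-0.6608,-3.6146)

-0.66 -3.61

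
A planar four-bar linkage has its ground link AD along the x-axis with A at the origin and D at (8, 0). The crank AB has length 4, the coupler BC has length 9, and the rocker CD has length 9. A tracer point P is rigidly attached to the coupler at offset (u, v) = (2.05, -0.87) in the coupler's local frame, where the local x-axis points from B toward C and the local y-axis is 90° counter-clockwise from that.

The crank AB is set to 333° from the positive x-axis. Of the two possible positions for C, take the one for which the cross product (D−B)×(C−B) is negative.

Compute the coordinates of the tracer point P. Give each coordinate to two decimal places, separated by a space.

4.13 -3.97

A=(0,0), D=(8.00,0)
B = A + 4.00·(cos333°, sin333°) = (3.5640, -1.8160)
|BD| = 4.7933
circle(B,9.00) ∩ circle(D,9.00): a=2.3966, h=8.6750
  candidates: C₊=(2.4954,7.1204) cross=41.582; C₋=(9.0686,-8.9363) cross=-41.582
  mode - wants cross < 0 → take C=(9.0686,-8.9363) (cross=-41.582)
ex = (C−B)/|BC| = (0.6116,-0.7912); ey = (0.7912,0.6116)
P = B + 2.05·ex + -0.87·ey = (4.1295,-3.9699)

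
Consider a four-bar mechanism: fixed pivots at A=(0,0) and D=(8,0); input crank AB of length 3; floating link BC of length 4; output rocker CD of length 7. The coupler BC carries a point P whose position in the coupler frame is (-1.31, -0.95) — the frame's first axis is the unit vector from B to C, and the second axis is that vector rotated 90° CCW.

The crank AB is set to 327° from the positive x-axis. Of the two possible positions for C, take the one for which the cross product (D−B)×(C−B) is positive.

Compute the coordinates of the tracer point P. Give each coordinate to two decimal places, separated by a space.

A=(0,0), D=(8.00,0)
B = A + 3.00·(cos327°, sin327°) = (2.5160, -1.6339)
|BD| = 5.7222
circle(B,4.00) ∩ circle(D,7.00): a=-0.0224, h=3.9999
  candidates: C₊=(1.3524,2.1931) cross=22.889; C₋=(3.6367,-5.4737) cross=-22.889
  mode + wants cross > 0 → take C=(1.3524,2.1931) (cross=22.889)
ex = (C−B)/|BC| = (-0.2909,0.9568); ey = (-0.9568,-0.2909)
P = B + -1.31·ex + -0.95·ey = (3.8060,-2.6109)

3.81 -2.61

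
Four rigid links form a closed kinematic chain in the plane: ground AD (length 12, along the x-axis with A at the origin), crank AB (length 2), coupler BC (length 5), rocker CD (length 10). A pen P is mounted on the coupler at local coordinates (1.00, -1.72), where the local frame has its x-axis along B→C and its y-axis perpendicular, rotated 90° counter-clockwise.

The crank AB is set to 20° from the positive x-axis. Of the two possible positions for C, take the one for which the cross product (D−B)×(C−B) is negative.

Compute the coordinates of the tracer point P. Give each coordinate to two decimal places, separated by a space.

0.41 -0.65

A=(0,0), D=(12.00,0)
B = A + 2.00·(cos20°, sin20°) = (1.8794, 0.6840)
|BD| = 10.1437
circle(B,5.00) ∩ circle(D,10.00): a=1.3750, h=4.8072
  candidates: C₊=(3.5754,5.3876) cross=48.763; C₋=(2.9271,-4.2050) cross=-48.763
  mode - wants cross < 0 → take C=(2.9271,-4.2050) (cross=-48.763)
ex = (C−B)/|BC| = (0.2095,-0.9778); ey = (0.9778,0.2095)
P = B + 1.00·ex + -1.72·ey = (0.4071,-0.6542)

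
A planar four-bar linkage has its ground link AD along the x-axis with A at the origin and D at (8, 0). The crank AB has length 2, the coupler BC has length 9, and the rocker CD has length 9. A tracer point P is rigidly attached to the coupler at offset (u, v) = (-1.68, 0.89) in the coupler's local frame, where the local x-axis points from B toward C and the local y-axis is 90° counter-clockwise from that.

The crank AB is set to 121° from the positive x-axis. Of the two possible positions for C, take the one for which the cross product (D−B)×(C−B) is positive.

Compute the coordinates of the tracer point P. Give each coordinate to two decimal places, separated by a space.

A=(0,0), D=(8.00,0)
B = A + 2.00·(cos121°, sin121°) = (-1.0301, 1.7143)
|BD| = 9.1914
circle(B,9.00) ∩ circle(D,9.00): a=4.5957, h=7.7382
  candidates: C₊=(4.9283,8.4596) cross=71.125; C₋=(2.0417,-6.7452) cross=-71.125
  mode + wants cross > 0 → take C=(4.9283,8.4596) (cross=71.125)
ex = (C−B)/|BC| = (0.6620,0.7495); ey = (-0.7495,0.6620)
P = B + -1.68·ex + 0.89·ey = (-2.8093,1.0444)

-2.81 1.04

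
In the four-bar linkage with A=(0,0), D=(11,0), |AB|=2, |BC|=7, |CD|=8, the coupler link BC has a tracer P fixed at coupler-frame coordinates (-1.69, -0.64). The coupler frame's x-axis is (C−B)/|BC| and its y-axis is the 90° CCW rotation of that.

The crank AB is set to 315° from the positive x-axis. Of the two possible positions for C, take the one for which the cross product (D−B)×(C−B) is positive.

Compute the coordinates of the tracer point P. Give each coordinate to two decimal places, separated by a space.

A=(0,0), D=(11.00,0)
B = A + 2.00·(cos315°, sin315°) = (1.4142, -1.4142)
|BD| = 9.6895
circle(B,7.00) ∩ circle(D,8.00): a=4.0707, h=5.6947
  candidates: C₊=(4.6102,4.8136) cross=55.179; C₋=(6.2725,-6.4537) cross=-55.179
  mode + wants cross > 0 → take C=(4.6102,4.8136) (cross=55.179)
ex = (C−B)/|BC| = (0.4566,0.8897); ey = (-0.8897,0.4566)
P = B + -1.69·ex + -0.64·ey = (1.2120,-3.2100)

1.21 -3.21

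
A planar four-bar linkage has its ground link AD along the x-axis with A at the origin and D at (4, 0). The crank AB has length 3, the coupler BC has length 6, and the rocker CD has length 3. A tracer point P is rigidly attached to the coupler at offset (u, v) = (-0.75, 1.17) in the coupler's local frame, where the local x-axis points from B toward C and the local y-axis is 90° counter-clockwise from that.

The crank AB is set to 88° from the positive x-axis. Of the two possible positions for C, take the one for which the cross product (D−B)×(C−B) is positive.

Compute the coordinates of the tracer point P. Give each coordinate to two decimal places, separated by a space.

-0.48 4.26

A=(0,0), D=(4.00,0)
B = A + 3.00·(cos88°, sin88°) = (0.1047, 2.9982)
|BD| = 4.9155
circle(B,6.00) ∩ circle(D,3.00): a=5.2042, h=2.9861
  candidates: C₊=(6.0501,2.1903) cross=14.678; C₋=(2.4074,-2.5424) cross=-14.678
  mode + wants cross > 0 → take C=(6.0501,2.1903) (cross=14.678)
ex = (C−B)/|BC| = (0.9909,-0.1347); ey = (0.1347,0.9909)
P = B + -0.75·ex + 1.17·ey = (-0.4809,4.2585)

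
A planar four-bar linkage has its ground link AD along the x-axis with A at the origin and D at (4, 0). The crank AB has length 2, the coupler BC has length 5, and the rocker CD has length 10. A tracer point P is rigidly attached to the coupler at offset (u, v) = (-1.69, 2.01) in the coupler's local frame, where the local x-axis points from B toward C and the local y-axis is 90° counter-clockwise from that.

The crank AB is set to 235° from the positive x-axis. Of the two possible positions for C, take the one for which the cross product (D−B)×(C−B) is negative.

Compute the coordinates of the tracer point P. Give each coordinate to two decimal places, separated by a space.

1.48 -1.65

A=(0,0), D=(4.00,0)
B = A + 2.00·(cos235°, sin235°) = (-1.1472, -1.6383)
|BD| = 5.4016
circle(B,5.00) ∩ circle(D,10.00): a=-4.2416, h=2.6474
  candidates: C₊=(-5.9919,-0.4021) cross=14.300; C₋=(-4.3860,-5.4475) cross=-14.300
  mode - wants cross < 0 → take C=(-4.3860,-5.4475) (cross=-14.300)
ex = (C−B)/|BC| = (-0.6478,-0.7618); ey = (0.7618,-0.6478)
P = B + -1.69·ex + 2.01·ey = (1.4789,-1.6528)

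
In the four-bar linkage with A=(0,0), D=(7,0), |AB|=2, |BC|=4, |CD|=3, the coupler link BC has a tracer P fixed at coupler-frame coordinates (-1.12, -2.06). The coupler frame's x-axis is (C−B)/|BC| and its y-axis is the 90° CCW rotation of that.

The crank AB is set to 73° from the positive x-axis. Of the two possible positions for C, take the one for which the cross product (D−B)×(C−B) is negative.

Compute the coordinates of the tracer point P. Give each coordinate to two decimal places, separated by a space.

A=(0,0), D=(7.00,0)
B = A + 2.00·(cos73°, sin73°) = (0.5847, 1.9126)
|BD| = 6.6943
circle(B,4.00) ∩ circle(D,3.00): a=3.8700, h=1.0116
  candidates: C₊=(4.5824,1.7763) cross=6.772; C₋=(4.0044,-0.1625) cross=-6.772
  mode - wants cross < 0 → take C=(4.0044,-0.1625) (cross=-6.772)
ex = (C−B)/|BC| = (0.8549,-0.5188); ey = (0.5188,0.8549)
P = B + -1.12·ex + -2.06·ey = (-1.4414,0.7325)

-1.44 0.73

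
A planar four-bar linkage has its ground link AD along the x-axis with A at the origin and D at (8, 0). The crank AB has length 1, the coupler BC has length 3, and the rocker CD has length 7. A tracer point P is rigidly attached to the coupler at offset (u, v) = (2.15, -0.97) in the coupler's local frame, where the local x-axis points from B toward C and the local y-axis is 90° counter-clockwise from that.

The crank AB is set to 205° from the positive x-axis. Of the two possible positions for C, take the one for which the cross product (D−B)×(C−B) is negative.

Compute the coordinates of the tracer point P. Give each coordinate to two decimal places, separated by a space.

A=(0,0), D=(8.00,0)
B = A + 1.00·(cos205°, sin205°) = (-0.9063, -0.4226)
|BD| = 8.9163
circle(B,3.00) ∩ circle(D,7.00): a=2.2151, h=2.0232
  candidates: C₊=(1.2104,1.7033) cross=18.040; C₋=(1.4022,-2.3386) cross=-18.040
  mode - wants cross < 0 → take C=(1.4022,-2.3386) (cross=-18.040)
ex = (C−B)/|BC| = (0.7695,-0.6386); ey = (0.6386,0.7695)
P = B + 2.15·ex + -0.97·ey = (0.1286,-2.5421)

0.13 -2.54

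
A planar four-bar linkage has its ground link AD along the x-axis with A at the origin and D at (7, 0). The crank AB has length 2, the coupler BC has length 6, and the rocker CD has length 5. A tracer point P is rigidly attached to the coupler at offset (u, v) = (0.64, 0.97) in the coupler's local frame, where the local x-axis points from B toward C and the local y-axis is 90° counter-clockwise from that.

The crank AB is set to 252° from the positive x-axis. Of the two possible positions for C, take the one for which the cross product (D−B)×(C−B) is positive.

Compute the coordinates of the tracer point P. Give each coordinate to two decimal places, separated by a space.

-1.02 -0.81

A=(0,0), D=(7.00,0)
B = A + 2.00·(cos252°, sin252°) = (-0.6180, -1.9021)
|BD| = 7.8519
circle(B,6.00) ∩ circle(D,5.00): a=4.6264, h=3.8205
  candidates: C₊=(2.9451,2.9253) cross=29.998; C₋=(4.7961,-4.4881) cross=-29.998
  mode + wants cross > 0 → take C=(2.9451,2.9253) (cross=29.998)
ex = (C−B)/|BC| = (0.5939,0.8046); ey = (-0.8046,0.5939)
P = B + 0.64·ex + 0.97·ey = (-1.0184,-0.8111)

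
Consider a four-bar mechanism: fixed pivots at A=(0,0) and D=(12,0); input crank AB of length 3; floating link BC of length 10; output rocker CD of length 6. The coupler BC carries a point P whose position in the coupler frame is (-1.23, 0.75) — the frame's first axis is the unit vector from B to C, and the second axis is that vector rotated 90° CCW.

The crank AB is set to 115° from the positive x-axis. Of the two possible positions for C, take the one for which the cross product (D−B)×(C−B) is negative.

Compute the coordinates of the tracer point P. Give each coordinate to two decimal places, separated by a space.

-1.83 4.04

A=(0,0), D=(12.00,0)
B = A + 3.00·(cos115°, sin115°) = (-1.2679, 2.7189)
|BD| = 13.5436
circle(B,10.00) ∩ circle(D,6.00): a=9.1345, h=4.0694
  candidates: C₊=(8.4977,4.8717) cross=55.115; C₋=(6.8638,-3.1015) cross=-55.115
  mode - wants cross < 0 → take C=(6.8638,-3.1015) (cross=-55.115)
ex = (C−B)/|BC| = (0.8132,-0.5820); ey = (0.5820,0.8132)
P = B + -1.23·ex + 0.75·ey = (-1.8315,4.0447)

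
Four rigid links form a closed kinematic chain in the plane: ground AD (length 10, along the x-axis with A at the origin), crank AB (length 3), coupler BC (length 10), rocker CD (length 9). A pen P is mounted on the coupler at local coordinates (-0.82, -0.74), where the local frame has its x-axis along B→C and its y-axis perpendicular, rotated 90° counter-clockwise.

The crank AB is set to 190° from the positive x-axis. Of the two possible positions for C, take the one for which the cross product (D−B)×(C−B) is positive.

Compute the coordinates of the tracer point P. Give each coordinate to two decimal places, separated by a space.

A=(0,0), D=(10.00,0)
B = A + 3.00·(cos190°, sin190°) = (-2.9544, -0.5209)
|BD| = 12.9649
circle(B,10.00) ∩ circle(D,9.00): a=7.2152, h=6.9239
  candidates: C₊=(3.9767,6.6873) cross=89.768; C₋=(4.5332,-7.1494) cross=-89.768
  mode + wants cross > 0 → take C=(3.9767,6.6873) (cross=89.768)
ex = (C−B)/|BC| = (0.6931,0.7208); ey = (-0.7208,0.6931)
P = B + -0.82·ex + -0.74·ey = (-2.9894,-1.6249)

-2.99 -1.62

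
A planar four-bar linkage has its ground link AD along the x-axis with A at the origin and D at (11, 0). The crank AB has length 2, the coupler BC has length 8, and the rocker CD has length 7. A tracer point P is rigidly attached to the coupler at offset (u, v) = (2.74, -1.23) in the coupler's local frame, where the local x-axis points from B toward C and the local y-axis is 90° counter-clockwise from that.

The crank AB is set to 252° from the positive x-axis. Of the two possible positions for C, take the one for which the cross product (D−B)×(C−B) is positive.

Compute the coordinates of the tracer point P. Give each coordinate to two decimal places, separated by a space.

2.20 -0.85

A=(0,0), D=(11.00,0)
B = A + 2.00·(cos252°, sin252°) = (-0.6180, -1.9021)
|BD| = 11.7727
circle(B,8.00) ∩ circle(D,7.00): a=6.5234, h=4.6309
  candidates: C₊=(5.0715,3.7219) cross=54.518; C₋=(6.5679,-5.4182) cross=-54.518
  mode + wants cross > 0 → take C=(5.0715,3.7219) (cross=54.518)
ex = (C−B)/|BC| = (0.7112,0.7030); ey = (-0.7030,0.7112)
P = B + 2.74·ex + -1.23·ey = (2.1953,-0.8506)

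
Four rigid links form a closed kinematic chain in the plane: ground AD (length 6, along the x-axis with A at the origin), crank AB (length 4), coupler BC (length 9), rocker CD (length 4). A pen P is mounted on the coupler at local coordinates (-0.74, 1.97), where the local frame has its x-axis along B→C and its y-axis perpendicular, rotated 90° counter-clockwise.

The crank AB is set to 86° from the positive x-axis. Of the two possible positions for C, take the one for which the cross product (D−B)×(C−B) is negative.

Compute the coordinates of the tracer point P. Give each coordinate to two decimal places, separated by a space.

1.62 5.62

A=(0,0), D=(6.00,0)
B = A + 4.00·(cos86°, sin86°) = (0.2790, 3.9903)
|BD| = 6.9751
circle(B,9.00) ∩ circle(D,4.00): a=8.1470, h=3.8245
  candidates: C₊=(9.1491,2.4664) cross=26.676; C₋=(4.7733,-3.8073) cross=-26.676
  mode - wants cross < 0 → take C=(4.7733,-3.8073) (cross=-26.676)
ex = (C−B)/|BC| = (0.4994,-0.8664); ey = (0.8664,0.4994)
P = B + -0.74·ex + 1.97·ey = (1.6163,5.6151)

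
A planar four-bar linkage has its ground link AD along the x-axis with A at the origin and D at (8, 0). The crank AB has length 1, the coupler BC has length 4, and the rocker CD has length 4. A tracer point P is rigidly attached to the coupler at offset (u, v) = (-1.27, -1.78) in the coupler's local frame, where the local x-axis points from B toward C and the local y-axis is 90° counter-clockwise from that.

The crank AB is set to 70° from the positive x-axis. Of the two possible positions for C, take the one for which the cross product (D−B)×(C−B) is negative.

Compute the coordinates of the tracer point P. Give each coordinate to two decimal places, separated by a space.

-1.51 -0.22

A=(0,0), D=(8.00,0)
B = A + 1.00·(cos70°, sin70°) = (0.3420, 0.9397)
|BD| = 7.7154
circle(B,4.00) ∩ circle(D,4.00): a=3.8577, h=1.0574
  candidates: C₊=(4.2998,1.5194) cross=8.158; C₋=(4.0422,-0.5797) cross=-8.158
  mode - wants cross < 0 → take C=(4.0422,-0.5797) (cross=-8.158)
ex = (C−B)/|BC| = (0.9251,-0.3798); ey = (0.3798,0.9251)
P = B + -1.27·ex + -1.78·ey = (-1.5089,-0.2245)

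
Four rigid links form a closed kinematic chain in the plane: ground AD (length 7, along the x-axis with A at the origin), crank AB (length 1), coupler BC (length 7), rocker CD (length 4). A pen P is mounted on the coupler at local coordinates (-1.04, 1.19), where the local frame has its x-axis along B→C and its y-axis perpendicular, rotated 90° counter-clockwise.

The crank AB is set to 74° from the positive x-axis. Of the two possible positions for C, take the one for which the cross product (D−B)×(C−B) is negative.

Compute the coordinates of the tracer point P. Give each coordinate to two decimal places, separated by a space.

A=(0,0), D=(7.00,0)
B = A + 1.00·(cos74°, sin74°) = (0.2756, 0.9613)
|BD| = 6.7927
circle(B,7.00) ∩ circle(D,4.00): a=5.8254, h=3.8813
  candidates: C₊=(6.5917,3.9791) cross=26.364; C₋=(5.4932,-3.7053) cross=-26.364
  mode - wants cross < 0 → take C=(5.4932,-3.7053) (cross=-26.364)
ex = (C−B)/|BC| = (0.7454,-0.6667); ey = (0.6667,0.7454)
P = B + -1.04·ex + 1.19·ey = (0.2938,2.5416)

0.29 2.54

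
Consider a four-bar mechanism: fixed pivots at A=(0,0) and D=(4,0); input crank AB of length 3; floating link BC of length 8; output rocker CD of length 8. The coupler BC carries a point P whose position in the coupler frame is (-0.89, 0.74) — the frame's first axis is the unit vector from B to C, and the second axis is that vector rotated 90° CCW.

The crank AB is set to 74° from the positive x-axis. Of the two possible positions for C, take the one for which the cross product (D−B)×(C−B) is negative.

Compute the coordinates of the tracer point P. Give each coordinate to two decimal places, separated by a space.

1.89 3.35

A=(0,0), D=(4.00,0)
B = A + 3.00·(cos74°, sin74°) = (0.8269, 2.8838)
|BD| = 4.2877
circle(B,8.00) ∩ circle(D,8.00): a=2.1439, h=7.7074
  candidates: C₊=(7.5972,7.1456) cross=33.047; C₋=(-2.7703,-4.2619) cross=-33.047
  mode - wants cross < 0 → take C=(-2.7703,-4.2619) (cross=-33.047)
ex = (C−B)/|BC| = (-0.4496,-0.8932); ey = (0.8932,-0.4496)
P = B + -0.89·ex + 0.74·ey = (1.8881,3.3460)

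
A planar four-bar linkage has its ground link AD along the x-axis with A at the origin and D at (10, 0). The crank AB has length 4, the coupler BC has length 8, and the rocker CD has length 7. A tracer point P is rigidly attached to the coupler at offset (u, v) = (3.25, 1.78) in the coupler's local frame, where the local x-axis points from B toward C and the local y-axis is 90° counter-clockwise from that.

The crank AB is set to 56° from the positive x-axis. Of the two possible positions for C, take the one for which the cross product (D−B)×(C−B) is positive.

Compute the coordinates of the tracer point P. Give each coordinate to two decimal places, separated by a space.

A=(0,0), D=(10.00,0)
B = A + 4.00·(cos56°, sin56°) = (2.2368, 3.3162)
|BD| = 8.4418
circle(B,8.00) ∩ circle(D,7.00): a=5.1093, h=6.1559
  candidates: C₊=(9.3536,6.9701) cross=51.967; C₋=(4.5172,-4.3519) cross=-51.967
  mode + wants cross > 0 → take C=(9.3536,6.9701) (cross=51.967)
ex = (C−B)/|BC| = (0.8896,0.4567); ey = (-0.4567,0.8896)
P = B + 3.25·ex + 1.78·ey = (4.3150,6.3840)

4.31 6.38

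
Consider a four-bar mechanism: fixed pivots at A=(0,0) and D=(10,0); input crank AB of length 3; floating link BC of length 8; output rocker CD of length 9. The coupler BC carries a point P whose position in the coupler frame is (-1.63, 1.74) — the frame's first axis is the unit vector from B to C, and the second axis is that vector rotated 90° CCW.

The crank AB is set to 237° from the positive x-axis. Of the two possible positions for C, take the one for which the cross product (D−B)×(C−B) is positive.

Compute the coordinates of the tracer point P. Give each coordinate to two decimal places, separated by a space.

A=(0,0), D=(10.00,0)
B = A + 3.00·(cos237°, sin237°) = (-1.6339, -2.5160)
|BD| = 11.9029
circle(B,8.00) ∩ circle(D,9.00): a=5.2373, h=6.0474
  candidates: C₊=(2.2068,4.5018) cross=71.981; C₋=(4.7633,-7.3197) cross=-71.981
  mode + wants cross > 0 → take C=(2.2068,4.5018) (cross=71.981)
ex = (C−B)/|BC| = (0.4801,0.8772); ey = (-0.8772,0.4801)
P = B + -1.63·ex + 1.74·ey = (-3.9428,-3.1105)

-3.94 -3.11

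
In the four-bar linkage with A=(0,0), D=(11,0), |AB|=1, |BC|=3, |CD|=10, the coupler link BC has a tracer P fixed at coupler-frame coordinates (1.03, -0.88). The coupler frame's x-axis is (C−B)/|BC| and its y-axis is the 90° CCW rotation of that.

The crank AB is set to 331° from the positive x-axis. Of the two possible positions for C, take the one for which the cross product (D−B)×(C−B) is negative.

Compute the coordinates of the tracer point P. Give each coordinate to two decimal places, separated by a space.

0.27 -1.70

A=(0,0), D=(11.00,0)
B = A + 1.00·(cos331°, sin331°) = (0.8746, -0.4848)
|BD| = 10.1370
circle(B,3.00) ∩ circle(D,10.00): a=0.5800, h=2.9434
  candidates: C₊=(1.3132,2.4830) cross=29.837; C₋=(1.5947,-3.3971) cross=-29.837
  mode - wants cross < 0 → take C=(1.5947,-3.3971) (cross=-29.837)
ex = (C−B)/|BC| = (0.2400,-0.9708); ey = (0.9708,0.2400)
P = B + 1.03·ex + -0.88·ey = (0.2676,-1.6959)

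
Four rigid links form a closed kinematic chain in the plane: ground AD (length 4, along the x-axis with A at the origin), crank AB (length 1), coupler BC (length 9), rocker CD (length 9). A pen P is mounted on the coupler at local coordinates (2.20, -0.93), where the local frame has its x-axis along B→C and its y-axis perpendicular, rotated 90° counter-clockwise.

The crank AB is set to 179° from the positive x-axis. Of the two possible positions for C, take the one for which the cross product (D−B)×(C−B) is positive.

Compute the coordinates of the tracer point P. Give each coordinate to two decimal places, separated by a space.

0.51 1.87

A=(0,0), D=(4.00,0)
B = A + 1.00·(cos179°, sin179°) = (-0.9998, 0.0175)
|BD| = 4.9999
circle(B,9.00) ∩ circle(D,9.00): a=2.4999, h=8.6458
  candidates: C₊=(1.5303,8.6545) cross=43.228; C₋=(1.4699,-8.6370) cross=-43.228
  mode + wants cross > 0 → take C=(1.5303,8.6545) (cross=43.228)
ex = (C−B)/|BC| = (0.2811,0.9597); ey = (-0.9597,0.2811)
P = B + 2.20·ex + -0.93·ey = (0.5111,1.8673)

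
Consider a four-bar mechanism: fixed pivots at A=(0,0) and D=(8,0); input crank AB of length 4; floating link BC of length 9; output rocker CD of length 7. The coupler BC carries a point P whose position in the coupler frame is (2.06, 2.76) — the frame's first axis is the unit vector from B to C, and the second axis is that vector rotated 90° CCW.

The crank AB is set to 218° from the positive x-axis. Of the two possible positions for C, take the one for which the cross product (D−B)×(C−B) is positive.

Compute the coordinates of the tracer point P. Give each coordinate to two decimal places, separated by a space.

-3.96 0.89

A=(0,0), D=(8.00,0)
B = A + 4.00·(cos218°, sin218°) = (-3.1520, -2.4626)
|BD| = 11.4207
circle(B,9.00) ∩ circle(D,7.00): a=7.1113, h=5.5163
  candidates: C₊=(2.6025,4.4573) cross=63.000; C₋=(4.9815,-6.3157) cross=-63.000
  mode + wants cross > 0 → take C=(2.6025,4.4573) (cross=63.000)
ex = (C−B)/|BC| = (0.6394,0.7689); ey = (-0.7689,0.6394)
P = B + 2.06·ex + 2.76·ey = (-3.9570,0.8860)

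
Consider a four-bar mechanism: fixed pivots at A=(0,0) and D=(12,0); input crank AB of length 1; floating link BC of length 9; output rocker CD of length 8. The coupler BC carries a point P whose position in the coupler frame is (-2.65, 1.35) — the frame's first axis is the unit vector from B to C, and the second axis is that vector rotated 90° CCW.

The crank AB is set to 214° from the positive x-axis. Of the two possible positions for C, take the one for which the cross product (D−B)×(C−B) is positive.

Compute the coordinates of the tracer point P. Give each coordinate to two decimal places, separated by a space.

-3.72 -1.26

A=(0,0), D=(12.00,0)
B = A + 1.00·(cos214°, sin214°) = (-0.8290, -0.5592)
|BD| = 12.8412
circle(B,9.00) ∩ circle(D,8.00): a=7.0825, h=5.5532
  candidates: C₊=(6.0050,5.2971) cross=71.309; C₋=(6.4886,-5.7987) cross=-71.309
  mode + wants cross > 0 → take C=(6.0050,5.2971) (cross=71.309)
ex = (C−B)/|BC| = (0.7593,0.6507); ey = (-0.6507,0.7593)
P = B + -2.65·ex + 1.35·ey = (-3.7197,-1.2585)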